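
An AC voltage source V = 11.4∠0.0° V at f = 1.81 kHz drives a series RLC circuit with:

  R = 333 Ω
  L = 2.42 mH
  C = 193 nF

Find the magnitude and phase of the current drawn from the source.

Step 1 — Angular frequency: ω = 2π·f = 2π·1810 = 1.137e+04 rad/s.
Step 2 — Component impedances:
  R: Z = R = 333 Ω
  L: Z = jωL = j·1.137e+04·0.00242 = 0 + j27.52 Ω
  C: Z = 1/(jωC) = -j/(ω·C) = 0 - j455.6 Ω
Step 3 — Series combination: Z_total = R + L + C = 333 - j428.1 Ω = 542.3∠-52.1° Ω.
Step 4 — Source phasor: V = 11.4∠0.0° V = 11.4 V.
Step 5 — Ohm's law: I = V / Z_total = (11.4) / (333 - j428.1) = 0.01291 + j0.01659 A.
Step 6 — Convert to polar: |I| = 0.02102 A, ∠I = 52.1°.

I = 0.02102∠52.1° A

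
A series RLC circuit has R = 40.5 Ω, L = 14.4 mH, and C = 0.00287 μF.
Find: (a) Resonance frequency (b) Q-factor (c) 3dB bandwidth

Step 1 — Resonance: ω₀ = 1/√(LC) = 1/√(0.0144·2.87e-09) = 1.556e+05 rad/s.
Step 2 — f₀ = ω₀/(2π) = 2.476e+04 Hz.
Step 3 — Series Q: Q = ω₀L/R = 1.556e+05·0.0144/40.5 = 55.31.
Step 4 — Bandwidth: Δω = ω₀/Q = 2812 rad/s; BW = Δω/(2π) = 447.6 Hz.

(a) f₀ = 2.476e+04 Hz  (b) Q = 55.31  (c) BW = 447.6 Hz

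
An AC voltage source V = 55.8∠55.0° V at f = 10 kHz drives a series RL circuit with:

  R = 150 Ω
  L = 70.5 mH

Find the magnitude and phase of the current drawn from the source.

Step 1 — Angular frequency: ω = 2π·f = 2π·1e+04 = 6.283e+04 rad/s.
Step 2 — Component impedances:
  R: Z = R = 150 Ω
  L: Z = jωL = j·6.283e+04·0.0705 = 0 + j4430 Ω
Step 3 — Series combination: Z_total = R + L = 150 + j4430 Ω = 4432∠88.1° Ω.
Step 4 — Source phasor: V = 55.8∠55.0° V = 32.01 + j45.71 V.
Step 5 — Ohm's law: I = V / Z_total = (32.01 + j45.71) / (150 + j4430) = 0.01055 - j0.006868 A.
Step 6 — Convert to polar: |I| = 0.01259 A, ∠I = -33.1°.

I = 0.01259∠-33.1° A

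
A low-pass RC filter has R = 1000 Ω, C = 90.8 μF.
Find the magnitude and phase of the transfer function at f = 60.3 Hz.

Step 1 — Angular frequency: ω = 2π·60.3 = 378.9 rad/s.
Step 2 — Transfer function: H(jω) = 1/(1 + jωRC).
Step 3 — Denominator: 1 + jωRC = 1 + j·378.9·1000·9.08e-05 = 1 + j34.4.
Step 4 — H = 0.0008442 - j0.02904.
Step 5 — Magnitude: |H| = 0.02906 (-30.7 dB); phase: φ = -88.3°.

|H| = 0.02906 (-30.7 dB), φ = -88.3°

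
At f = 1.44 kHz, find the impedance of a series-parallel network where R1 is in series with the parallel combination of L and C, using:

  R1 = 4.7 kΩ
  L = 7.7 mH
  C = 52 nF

Step 1 — Angular frequency: ω = 2π·f = 2π·1440 = 9048 rad/s.
Step 2 — Component impedances:
  R1: Z = R = 4700 Ω
  L: Z = jωL = j·9048·0.0077 = 0 + j69.67 Ω
  C: Z = 1/(jωC) = -j/(ω·C) = 0 - j2125 Ω
Step 3 — Parallel branch: L || C = 1/(1/L + 1/C) = 0 + j72.03 Ω.
Step 4 — Series with R1: Z_total = R1 + (L || C) = 4700 + j72.03 Ω = 4701∠0.9° Ω.

Z = 4700 + j72.03 Ω = 4701∠0.9° Ω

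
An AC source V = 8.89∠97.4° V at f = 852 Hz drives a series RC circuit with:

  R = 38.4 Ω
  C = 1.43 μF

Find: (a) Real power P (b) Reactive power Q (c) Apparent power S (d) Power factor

Step 1 — Angular frequency: ω = 2π·f = 2π·852 = 5353 rad/s.
Step 2 — Component impedances:
  R: Z = R = 38.4 Ω
  C: Z = 1/(jωC) = -j/(ω·C) = 0 - j130.6 Ω
Step 3 — Series combination: Z_total = R + C = 38.4 - j130.6 Ω = 136.2∠-73.6° Ω.
Step 4 — Source phasor: V = 8.89∠97.4° V = -1.145 + j8.816 V.
Step 5 — Current: I = V / Z = -0.06449 + j0.01019 A = 0.06529∠171.0° A.
Step 6 — Complex power: S = V·I* = 0.1637 - j0.5569 VA.
Step 7 — Real power: P = Re(S) = 0.1637 W.
Step 8 — Reactive power: Q = Im(S) = -0.5569 VAR.
Step 9 — Apparent power: |S| = 0.5804 VA.
Step 10 — Power factor: PF = P/|S| = 0.282 (leading).

(a) P = 0.1637 W  (b) Q = -0.5569 VAR  (c) S = 0.5804 VA  (d) PF = 0.282 (leading)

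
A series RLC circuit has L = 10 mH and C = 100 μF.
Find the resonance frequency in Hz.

Step 1 — Resonance condition Im(Z)=0 gives ω₀ = 1/√(LC).
Step 2 — ω₀ = 1/√(0.01·0.0001) = 1000 rad/s.
Step 3 — f₀ = ω₀/(2π) = 159.2 Hz.

f₀ = 159.2 Hz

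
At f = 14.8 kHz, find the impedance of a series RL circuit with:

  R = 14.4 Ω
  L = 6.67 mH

Step 1 — Angular frequency: ω = 2π·f = 2π·1.48e+04 = 9.299e+04 rad/s.
Step 2 — Component impedances:
  R: Z = R = 14.4 Ω
  L: Z = jωL = j·9.299e+04·0.00667 = 0 + j620.3 Ω
Step 3 — Series combination: Z_total = R + L = 14.4 + j620.3 Ω = 620.4∠88.7° Ω.

Z = 14.4 + j620.3 Ω = 620.4∠88.7° Ω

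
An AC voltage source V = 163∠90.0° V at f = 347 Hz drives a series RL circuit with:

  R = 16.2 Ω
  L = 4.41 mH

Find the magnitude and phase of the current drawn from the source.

Step 1 — Angular frequency: ω = 2π·f = 2π·347 = 2180 rad/s.
Step 2 — Component impedances:
  R: Z = R = 16.2 Ω
  L: Z = jωL = j·2180·0.00441 = 0 + j9.615 Ω
Step 3 — Series combination: Z_total = R + L = 16.2 + j9.615 Ω = 18.84∠30.7° Ω.
Step 4 — Source phasor: V = 163∠90.0° V = 0 + j163 V.
Step 5 — Ohm's law: I = V / Z_total = (0 + j163) / (16.2 + j9.615) = 4.416 + j7.441 A.
Step 6 — Convert to polar: |I| = 8.653 A, ∠I = 59.3°.

I = 8.653∠59.3° A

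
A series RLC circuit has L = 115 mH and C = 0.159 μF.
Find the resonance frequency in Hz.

Step 1 — Resonance condition Im(Z)=0 gives ω₀ = 1/√(LC).
Step 2 — ω₀ = 1/√(0.115·1.59e-07) = 7395 rad/s.
Step 3 — f₀ = ω₀/(2π) = 1177 Hz.

f₀ = 1177 Hz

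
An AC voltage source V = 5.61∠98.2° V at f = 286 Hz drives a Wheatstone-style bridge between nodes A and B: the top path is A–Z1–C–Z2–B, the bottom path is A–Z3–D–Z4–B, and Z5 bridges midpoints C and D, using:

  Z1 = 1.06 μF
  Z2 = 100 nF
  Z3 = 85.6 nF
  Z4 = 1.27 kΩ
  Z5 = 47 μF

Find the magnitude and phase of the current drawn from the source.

Step 1 — Angular frequency: ω = 2π·f = 2π·286 = 1797 rad/s.
Step 2 — Component impedances:
  Z1: Z = 1/(jωC) = -j/(ω·C) = 0 - j525 Ω
  Z2: Z = 1/(jωC) = -j/(ω·C) = 0 - j5565 Ω
  Z3: Z = 1/(jωC) = -j/(ω·C) = 0 - j6501 Ω
  Z4: Z = R = 1270 Ω
  Z5: Z = 1/(jωC) = -j/(ω·C) = 0 - j11.84 Ω
Step 3 — Bridge requires nodal analysis (the Z5 bridge couples midpoints C and D, so the two paths cannot be reduced to a simple series/parallel combination). Setting node B to ground and injecting 1 A at node A, the 3-node admittance system at A, C, D solves to V_A = Z_AB = 1203 - j769.7 Ω = 1428∠-32.6° Ω.
Step 4 — Source phasor: V = 5.61∠98.2° V = -0.8001 + j5.553 V.
Step 5 — Ohm's law: I = V / Z_total = (-0.8001 + j5.553) / (1203 - j769.7) = -0.002568 + j0.002973 A.
Step 6 — Convert to polar: |I| = 0.003929 A, ∠I = 130.8°.

I = 0.003929∠130.8° A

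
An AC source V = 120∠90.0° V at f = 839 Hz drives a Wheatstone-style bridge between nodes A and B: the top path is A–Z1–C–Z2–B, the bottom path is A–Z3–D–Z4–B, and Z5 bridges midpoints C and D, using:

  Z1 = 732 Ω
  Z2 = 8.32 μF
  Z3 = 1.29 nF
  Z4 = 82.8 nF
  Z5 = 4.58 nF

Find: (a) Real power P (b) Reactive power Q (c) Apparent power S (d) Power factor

Step 1 — Angular frequency: ω = 2π·f = 2π·839 = 5272 rad/s.
Step 2 — Component impedances:
  Z1: Z = R = 732 Ω
  Z2: Z = 1/(jωC) = -j/(ω·C) = 0 - j22.8 Ω
  Z3: Z = 1/(jωC) = -j/(ω·C) = 0 - j1.471e+05 Ω
  Z4: Z = 1/(jωC) = -j/(ω·C) = 0 - j2291 Ω
  Z5: Z = 1/(jωC) = -j/(ω·C) = 0 - j4.142e+04 Ω
Step 3 — Bridge requires nodal analysis (the Z5 bridge couples midpoints C and D, so the two paths cannot be reduced to a simple series/parallel combination). Setting node B to ground and injecting 1 A at node A, the 3-node admittance system at A, C, D solves to V_A = Z_AB = 731.8 - j26.37 Ω = 732.2∠-2.1° Ω.
Step 4 — Source phasor: V = 120∠90.0° V = 0 + j120 V.
Step 5 — Current: I = V / Z = -0.005903 + j0.1638 A = 0.1639∠92.1° A.
Step 6 — Complex power: S = V·I* = 19.65 - j0.7083 VA.
Step 7 — Real power: P = Re(S) = 19.65 W.
Step 8 — Reactive power: Q = Im(S) = -0.7083 VAR.
Step 9 — Apparent power: |S| = 19.67 VA.
Step 10 — Power factor: PF = P/|S| = 0.9994 (leading).

(a) P = 19.65 W  (b) Q = -0.7083 VAR  (c) S = 19.67 VA  (d) PF = 0.9994 (leading)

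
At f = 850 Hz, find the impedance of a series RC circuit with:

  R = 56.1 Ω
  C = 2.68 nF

Step 1 — Angular frequency: ω = 2π·f = 2π·850 = 5341 rad/s.
Step 2 — Component impedances:
  R: Z = R = 56.1 Ω
  C: Z = 1/(jωC) = -j/(ω·C) = 0 - j6.987e+04 Ω
Step 3 — Series combination: Z_total = R + C = 56.1 - j6.987e+04 Ω = 6.987e+04∠-90.0° Ω.

Z = 56.1 - j6.987e+04 Ω = 6.987e+04∠-90.0° Ω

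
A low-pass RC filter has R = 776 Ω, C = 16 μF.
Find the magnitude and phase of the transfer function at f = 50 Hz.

Step 1 — Angular frequency: ω = 2π·50 = 314.2 rad/s.
Step 2 — Transfer function: H(jω) = 1/(1 + jωRC).
Step 3 — Denominator: 1 + jωRC = 1 + j·314.2·776·1.6e-05 = 1 + j3.901.
Step 4 — H = 0.06167 - j0.2406.
Step 5 — Magnitude: |H| = 0.2483 (-12.1 dB); phase: φ = -75.6°.

|H| = 0.2483 (-12.1 dB), φ = -75.6°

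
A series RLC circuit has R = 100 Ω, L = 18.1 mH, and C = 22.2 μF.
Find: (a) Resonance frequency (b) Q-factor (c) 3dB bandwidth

Step 1 — Resonance condition Im(Z)=0 gives ω₀ = 1/√(LC).
Step 2 — ω₀ = 1/√(0.0181·2.22e-05) = 1578 rad/s.
Step 3 — f₀ = ω₀/(2π) = 251.1 Hz.
Step 4 — Series Q: Q = ω₀L/R = 1578·0.0181/100 = 0.2855.
Step 5 — 3dB bandwidth: Δω = ω₀/Q = 5525 rad/s; BW = Δω/(2π) = 879.3 Hz.

(a) f₀ = 251.1 Hz  (b) Q = 0.2855  (c) BW = 879.3 Hz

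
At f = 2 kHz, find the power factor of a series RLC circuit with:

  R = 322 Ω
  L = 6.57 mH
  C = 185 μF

Step 1 — Angular frequency: ω = 2π·f = 2π·2000 = 1.257e+04 rad/s.
Step 2 — Component impedances:
  R: Z = R = 322 Ω
  L: Z = jωL = j·1.257e+04·0.00657 = 0 + j82.56 Ω
  C: Z = 1/(jωC) = -j/(ω·C) = 0 - j0.4301 Ω
Step 3 — Series combination: Z_total = R + L + C = 322 + j82.13 Ω = 332.3∠14.3° Ω.
Step 4 — Power factor: PF = cos(φ) = Re(Z)/|Z| = 322/332.3 = 0.969.
Step 5 — Type: Im(Z) = 82.13 ⇒ lagging (phase φ = 14.3°).

PF = 0.969 (lagging, φ = 14.3°)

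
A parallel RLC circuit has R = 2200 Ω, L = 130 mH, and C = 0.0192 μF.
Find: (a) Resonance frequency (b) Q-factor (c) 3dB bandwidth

Step 1 — Resonance: ω₀ = 1/√(LC) = 1/√(0.13·1.92e-08) = 2.002e+04 rad/s.
Step 2 — f₀ = ω₀/(2π) = 3186 Hz.
Step 3 — Parallel Q: Q = R/(ω₀L) = 2200/(2.002e+04·0.13) = 0.8455.
Step 4 — Bandwidth: Δω = ω₀/Q = 2.367e+04 rad/s; BW = Δω/(2π) = 3768 Hz.

(a) f₀ = 3186 Hz  (b) Q = 0.8455  (c) BW = 3768 Hz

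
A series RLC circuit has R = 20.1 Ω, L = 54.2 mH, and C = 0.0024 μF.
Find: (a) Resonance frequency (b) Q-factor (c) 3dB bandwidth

Step 1 — Resonance: ω₀ = 1/√(LC) = 1/√(0.0542·2.4e-09) = 8.768e+04 rad/s.
Step 2 — f₀ = ω₀/(2π) = 1.395e+04 Hz.
Step 3 — Series Q: Q = ω₀L/R = 8.768e+04·0.0542/20.1 = 236.4.
Step 4 — Bandwidth: Δω = ω₀/Q = 370.8 rad/s; BW = Δω/(2π) = 59.02 Hz.

(a) f₀ = 1.395e+04 Hz  (b) Q = 236.4  (c) BW = 59.02 Hz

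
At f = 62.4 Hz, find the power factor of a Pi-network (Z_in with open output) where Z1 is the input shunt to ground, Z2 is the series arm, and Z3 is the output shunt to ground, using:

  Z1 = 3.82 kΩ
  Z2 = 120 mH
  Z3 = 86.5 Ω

Step 1 — Angular frequency: ω = 2π·f = 2π·62.4 = 392.1 rad/s.
Step 2 — Component impedances:
  Z1: Z = R = 3820 Ω
  Z2: Z = jωL = j·392.1·0.12 = 0 + j47.05 Ω
  Z3: Z = R = 86.5 Ω
Step 3 — With open output, the series arm Z2 and the output shunt Z3 appear in series to ground: Z2 + Z3 = 86.5 + j47.05 Ω.
Step 4 — Parallel with input shunt Z1: Z_in = Z1 || (Z2 + Z3) = 85.13 + j44.98 Ω = 96.28∠27.9° Ω.
Step 5 — Power factor: PF = cos(φ) = Re(Z)/|Z| = 85.13/96.28 = 0.8842.
Step 6 — Type: Im(Z) = 44.98 ⇒ lagging (phase φ = 27.9°).

PF = 0.8842 (lagging, φ = 27.9°)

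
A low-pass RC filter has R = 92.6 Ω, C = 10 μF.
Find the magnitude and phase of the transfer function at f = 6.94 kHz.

Step 1 — Angular frequency: ω = 2π·6940 = 4.361e+04 rad/s.
Step 2 — Transfer function: H(jω) = 1/(1 + jωRC).
Step 3 — Denominator: 1 + jωRC = 1 + j·4.361e+04·92.6·1e-05 = 1 + j40.38.
Step 4 — H = 0.000613 - j0.02475.
Step 5 — Magnitude: |H| = 0.02476 (-32.1 dB); phase: φ = -88.6°.

|H| = 0.02476 (-32.1 dB), φ = -88.6°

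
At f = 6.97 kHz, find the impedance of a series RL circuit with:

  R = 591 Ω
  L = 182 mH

Step 1 — Angular frequency: ω = 2π·f = 2π·6970 = 4.379e+04 rad/s.
Step 2 — Component impedances:
  R: Z = R = 591 Ω
  L: Z = jωL = j·4.379e+04·0.182 = 0 + j7970 Ω
Step 3 — Series combination: Z_total = R + L = 591 + j7970 Ω = 7992∠85.8° Ω.

Z = 591 + j7970 Ω = 7992∠85.8° Ω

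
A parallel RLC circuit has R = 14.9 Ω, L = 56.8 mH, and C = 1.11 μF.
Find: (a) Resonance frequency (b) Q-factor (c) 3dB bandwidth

Step 1 — Resonance: ω₀ = 1/√(LC) = 1/√(0.0568·1.11e-06) = 3983 rad/s.
Step 2 — f₀ = ω₀/(2π) = 633.8 Hz.
Step 3 — Parallel Q: Q = R/(ω₀L) = 14.9/(3983·0.0568) = 0.06587.
Step 4 — Bandwidth: Δω = ω₀/Q = 6.046e+04 rad/s; BW = Δω/(2π) = 9623 Hz.

(a) f₀ = 633.8 Hz  (b) Q = 0.06587  (c) BW = 9623 Hz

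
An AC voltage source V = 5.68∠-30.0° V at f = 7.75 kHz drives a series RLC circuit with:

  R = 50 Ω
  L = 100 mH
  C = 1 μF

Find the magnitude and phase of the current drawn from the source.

Step 1 — Angular frequency: ω = 2π·f = 2π·7750 = 4.869e+04 rad/s.
Step 2 — Component impedances:
  R: Z = R = 50 Ω
  L: Z = jωL = j·4.869e+04·0.1 = 0 + j4869 Ω
  C: Z = 1/(jωC) = -j/(ω·C) = 0 - j20.54 Ω
Step 3 — Series combination: Z_total = R + L + C = 50 + j4849 Ω = 4849∠89.4° Ω.
Step 4 — Source phasor: V = 5.68∠-30.0° V = 4.919 - j2.84 V.
Step 5 — Ohm's law: I = V / Z_total = (4.919 - j2.84) / (50 + j4849) = -0.0005752 - j0.00102 A.
Step 6 — Convert to polar: |I| = 0.001171 A, ∠I = -119.4°.

I = 0.001171∠-119.4° A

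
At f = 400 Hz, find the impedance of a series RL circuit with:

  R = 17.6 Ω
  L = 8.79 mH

Step 1 — Angular frequency: ω = 2π·f = 2π·400 = 2513 rad/s.
Step 2 — Component impedances:
  R: Z = R = 17.6 Ω
  L: Z = jωL = j·2513·0.00879 = 0 + j22.09 Ω
Step 3 — Series combination: Z_total = R + L = 17.6 + j22.09 Ω = 28.25∠51.5° Ω.

Z = 17.6 + j22.09 Ω = 28.25∠51.5° Ω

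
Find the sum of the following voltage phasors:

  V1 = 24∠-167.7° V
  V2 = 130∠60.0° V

Step 1 — Convert each phasor to rectangular form:
  V1 = 24·(cos(-167.7°) + j·sin(-167.7°)) = -23.45 - j5.113 V
  V2 = 130·(cos(60.0°) + j·sin(60.0°)) = 65 + j112.6 V
Step 2 — Sum components: V_total = 41.55 + j107.5 V.
Step 3 — Convert to polar: |V_total| = 115.2 V, ∠V_total = 68.9°.

V_total = 115.2∠68.9° V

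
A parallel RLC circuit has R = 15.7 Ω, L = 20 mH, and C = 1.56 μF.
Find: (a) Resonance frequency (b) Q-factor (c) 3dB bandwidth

Step 1 — Resonance: ω₀ = 1/√(LC) = 1/√(0.02·1.56e-06) = 5661 rad/s.
Step 2 — f₀ = ω₀/(2π) = 901 Hz.
Step 3 — Parallel Q: Q = R/(ω₀L) = 15.7/(5661·0.02) = 0.1387.
Step 4 — Bandwidth: Δω = ω₀/Q = 4.083e+04 rad/s; BW = Δω/(2π) = 6498 Hz.

(a) f₀ = 901 Hz  (b) Q = 0.1387  (c) BW = 6498 Hz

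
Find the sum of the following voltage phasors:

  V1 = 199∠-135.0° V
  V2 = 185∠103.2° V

Step 1 — Convert each phasor to rectangular form:
  V1 = 199·(cos(-135.0°) + j·sin(-135.0°)) = -140.7 - j140.7 V
  V2 = 185·(cos(103.2°) + j·sin(103.2°)) = -42.24 + j180.1 V
Step 2 — Sum components: V_total = -183 + j39.4 V.
Step 3 — Convert to polar: |V_total| = 187.2 V, ∠V_total = 167.8°.

V_total = 187.2∠167.8° V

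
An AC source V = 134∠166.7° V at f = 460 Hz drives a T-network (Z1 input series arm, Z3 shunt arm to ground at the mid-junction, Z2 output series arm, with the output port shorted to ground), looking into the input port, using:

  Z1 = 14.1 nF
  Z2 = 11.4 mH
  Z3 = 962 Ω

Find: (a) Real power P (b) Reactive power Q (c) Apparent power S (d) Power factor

Step 1 — Angular frequency: ω = 2π·f = 2π·460 = 2890 rad/s.
Step 2 — Component impedances:
  Z1: Z = 1/(jωC) = -j/(ω·C) = 0 - j2.454e+04 Ω
  Z2: Z = jωL = j·2890·0.0114 = 0 + j32.95 Ω
  Z3: Z = R = 962 Ω
Step 3 — With the output port shorted to ground, the output series arm Z2 runs from the junction to ground; the shunt arm Z3 also runs from the junction to ground. They appear in parallel: Z3 || Z2 = 1.127 + j32.91 Ω.
Step 4 — Series with input arm Z1: Z_in = Z1 + (Z3 || Z2) = 1.127 - j2.451e+04 Ω = 2.451e+04∠-90.0° Ω.
Step 5 — Source phasor: V = 134∠166.7° V = -130.4 + j30.83 V.
Step 6 — Current: I = V / Z = -0.001258 - j0.005321 A = 0.005468∠-103.3° A.
Step 7 — Complex power: S = V·I* = 3.37e-05 - j0.7327 VA.
Step 8 — Real power: P = Re(S) = 3.37e-05 W.
Step 9 — Reactive power: Q = Im(S) = -0.7327 VAR.
Step 10 — Apparent power: |S| = 0.7327 VA.
Step 11 — Power factor: PF = P/|S| = 4.6e-05 (leading).

(a) P = 3.37e-05 W  (b) Q = -0.7327 VAR  (c) S = 0.7327 VA  (d) PF = 4.6e-05 (leading)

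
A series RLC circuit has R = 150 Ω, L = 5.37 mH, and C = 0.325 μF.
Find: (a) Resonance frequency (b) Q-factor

Step 1 — Resonance condition Im(Z)=0 gives ω₀ = 1/√(LC).
Step 2 — ω₀ = 1/√(0.00537·3.25e-07) = 2.394e+04 rad/s.
Step 3 — f₀ = ω₀/(2π) = 3810 Hz.
Step 4 — Series Q: Q = ω₀L/R = 2.394e+04·0.00537/150 = 0.8569.

(a) f₀ = 3810 Hz  (b) Q = 0.8569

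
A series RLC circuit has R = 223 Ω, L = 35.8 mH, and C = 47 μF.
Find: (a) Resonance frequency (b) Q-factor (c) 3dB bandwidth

Step 1 — Resonance: ω₀ = 1/√(LC) = 1/√(0.0358·4.7e-05) = 770.9 rad/s.
Step 2 — f₀ = ω₀/(2π) = 122.7 Hz.
Step 3 — Series Q: Q = ω₀L/R = 770.9·0.0358/223 = 0.1238.
Step 4 — Bandwidth: Δω = ω₀/Q = 6229 rad/s; BW = Δω/(2π) = 991.4 Hz.

(a) f₀ = 122.7 Hz  (b) Q = 0.1238  (c) BW = 991.4 Hz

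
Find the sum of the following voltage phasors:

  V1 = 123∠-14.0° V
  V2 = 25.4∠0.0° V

Step 1 — Convert each phasor to rectangular form:
  V1 = 123·(cos(-14.0°) + j·sin(-14.0°)) = 119.3 - j29.76 V
  V2 = 25.4·(cos(0.0°) + j·sin(0.0°)) = 25.4 V
Step 2 — Sum components: V_total = 144.7 - j29.76 V.
Step 3 — Convert to polar: |V_total| = 147.8 V, ∠V_total = -11.6°.

V_total = 147.8∠-11.6° V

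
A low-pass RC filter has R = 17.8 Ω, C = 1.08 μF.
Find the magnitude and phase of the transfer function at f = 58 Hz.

Step 1 — Angular frequency: ω = 2π·58 = 364.4 rad/s.
Step 2 — Transfer function: H(jω) = 1/(1 + jωRC).
Step 3 — Denominator: 1 + jωRC = 1 + j·364.4·17.8·1.08e-06 = 1 + j0.007006.
Step 4 — H = 1 - j0.007005.
Step 5 — Magnitude: |H| = 1 (-0.0 dB); phase: φ = -0.4°.

|H| = 1 (-0.0 dB), φ = -0.4°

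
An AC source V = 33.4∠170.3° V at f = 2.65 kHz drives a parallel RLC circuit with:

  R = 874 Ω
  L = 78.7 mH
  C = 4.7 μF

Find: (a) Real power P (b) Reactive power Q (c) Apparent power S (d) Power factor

Step 1 — Angular frequency: ω = 2π·f = 2π·2650 = 1.665e+04 rad/s.
Step 2 — Component impedances:
  R: Z = R = 874 Ω
  L: Z = jωL = j·1.665e+04·0.0787 = 0 + j1310 Ω
  C: Z = 1/(jωC) = -j/(ω·C) = 0 - j12.78 Ω
Step 3 — Parallel combination: 1/Z_total = 1/R + 1/L + 1/C; Z_total = 0.1905 - j12.9 Ω = 12.9∠-89.2° Ω.
Step 4 — Source phasor: V = 33.4∠170.3° V = -32.92 + j5.628 V.
Step 5 — Current: I = V / Z = -0.4738 - j2.545 A = 2.589∠-100.5° A.
Step 6 — Complex power: S = V·I* = 1.276 - j86.45 VA.
Step 7 — Real power: P = Re(S) = 1.276 W.
Step 8 — Reactive power: Q = Im(S) = -86.45 VAR.
Step 9 — Apparent power: |S| = 86.46 VA.
Step 10 — Power factor: PF = P/|S| = 0.01476 (leading).

(a) P = 1.276 W  (b) Q = -86.45 VAR  (c) S = 86.46 VA  (d) PF = 0.01476 (leading)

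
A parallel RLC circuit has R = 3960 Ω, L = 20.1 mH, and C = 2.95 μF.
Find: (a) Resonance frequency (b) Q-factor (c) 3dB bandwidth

Step 1 — Resonance: ω₀ = 1/√(LC) = 1/√(0.0201·2.95e-06) = 4107 rad/s.
Step 2 — f₀ = ω₀/(2π) = 653.6 Hz.
Step 3 — Parallel Q: Q = R/(ω₀L) = 3960/(4107·0.0201) = 47.97.
Step 4 — Bandwidth: Δω = ω₀/Q = 85.6 rad/s; BW = Δω/(2π) = 13.62 Hz.

(a) f₀ = 653.6 Hz  (b) Q = 47.97  (c) BW = 13.62 Hz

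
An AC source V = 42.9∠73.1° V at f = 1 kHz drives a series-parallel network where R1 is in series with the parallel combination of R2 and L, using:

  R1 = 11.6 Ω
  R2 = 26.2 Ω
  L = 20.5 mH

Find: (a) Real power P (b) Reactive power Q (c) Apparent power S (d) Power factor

Step 1 — Angular frequency: ω = 2π·f = 2π·1000 = 6283 rad/s.
Step 2 — Component impedances:
  R1: Z = R = 11.6 Ω
  R2: Z = R = 26.2 Ω
  L: Z = jωL = j·6283·0.0205 = 0 + j128.8 Ω
Step 3 — Parallel branch: R2 || L = 1/(1/R2 + 1/L) = 25.16 + j5.118 Ω.
Step 4 — Series with R1: Z_total = R1 + (R2 || L) = 36.76 + j5.118 Ω = 37.11∠7.9° Ω.
Step 5 — Source phasor: V = 42.9∠73.1° V = 12.47 + j41.05 V.
Step 6 — Current: I = V / Z = 0.4853 + j1.049 A = 1.156∠65.2° A.
Step 7 — Complex power: S = V·I* = 49.11 + j6.838 VA.
Step 8 — Real power: P = Re(S) = 49.11 W.
Step 9 — Reactive power: Q = Im(S) = 6.838 VAR.
Step 10 — Apparent power: |S| = 49.59 VA.
Step 11 — Power factor: PF = P/|S| = 0.9904 (lagging).

(a) P = 49.11 W  (b) Q = 6.838 VAR  (c) S = 49.59 VA  (d) PF = 0.9904 (lagging)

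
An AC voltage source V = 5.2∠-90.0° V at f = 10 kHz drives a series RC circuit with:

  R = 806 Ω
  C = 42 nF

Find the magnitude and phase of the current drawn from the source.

Step 1 — Angular frequency: ω = 2π·f = 2π·1e+04 = 6.283e+04 rad/s.
Step 2 — Component impedances:
  R: Z = R = 806 Ω
  C: Z = 1/(jωC) = -j/(ω·C) = 0 - j378.9 Ω
Step 3 — Series combination: Z_total = R + C = 806 - j378.9 Ω = 890.6∠-25.2° Ω.
Step 4 — Source phasor: V = 5.2∠-90.0° V = 0 - j5.2 V.
Step 5 — Ohm's law: I = V / Z_total = (0 - j5.2) / (806 - j378.9) = 0.002484 - j0.005284 A.
Step 6 — Convert to polar: |I| = 0.005839 A, ∠I = -64.8°.

I = 0.005839∠-64.8° A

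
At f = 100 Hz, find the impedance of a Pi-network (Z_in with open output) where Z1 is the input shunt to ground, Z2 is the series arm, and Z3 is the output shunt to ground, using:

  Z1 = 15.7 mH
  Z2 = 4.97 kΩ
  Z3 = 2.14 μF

Step 1 — Angular frequency: ω = 2π·f = 2π·100 = 628.3 rad/s.
Step 2 — Component impedances:
  Z1: Z = jωL = j·628.3·0.0157 = 0 + j9.865 Ω
  Z2: Z = R = 4970 Ω
  Z3: Z = 1/(jωC) = -j/(ω·C) = 0 - j743.7 Ω
Step 3 — With open output, the series arm Z2 and the output shunt Z3 appear in series to ground: Z2 + Z3 = 4970 - j743.7 Ω.
Step 4 — Parallel with input shunt Z1: Z_in = Z1 || (Z2 + Z3) = 0.01916 + j9.867 Ω = 9.867∠89.9° Ω.

Z = 0.01916 + j9.867 Ω = 9.867∠89.9° Ω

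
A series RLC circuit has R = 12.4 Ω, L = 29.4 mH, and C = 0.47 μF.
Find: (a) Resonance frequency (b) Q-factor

Step 1 — Resonance condition Im(Z)=0 gives ω₀ = 1/√(LC).
Step 2 — ω₀ = 1/√(0.0294·4.7e-07) = 8507 rad/s.
Step 3 — f₀ = ω₀/(2π) = 1354 Hz.
Step 4 — Series Q: Q = ω₀L/R = 8507·0.0294/12.4 = 20.17.

(a) f₀ = 1354 Hz  (b) Q = 20.17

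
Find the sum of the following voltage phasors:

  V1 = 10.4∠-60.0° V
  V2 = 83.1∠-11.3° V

Step 1 — Convert each phasor to rectangular form:
  V1 = 10.4·(cos(-60.0°) + j·sin(-60.0°)) = 5.2 - j9.007 V
  V2 = 83.1·(cos(-11.3°) + j·sin(-11.3°)) = 81.49 - j16.28 V
Step 2 — Sum components: V_total = 86.69 - j25.29 V.
Step 3 — Convert to polar: |V_total| = 90.3 V, ∠V_total = -16.3°.

V_total = 90.3∠-16.3° V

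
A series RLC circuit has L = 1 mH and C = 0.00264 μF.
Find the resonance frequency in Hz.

Step 1 — Resonance condition Im(Z)=0 gives ω₀ = 1/√(LC).
Step 2 — ω₀ = 1/√(0.001·2.64e-09) = 6.155e+05 rad/s.
Step 3 — f₀ = ω₀/(2π) = 9.795e+04 Hz.

f₀ = 9.795e+04 Hz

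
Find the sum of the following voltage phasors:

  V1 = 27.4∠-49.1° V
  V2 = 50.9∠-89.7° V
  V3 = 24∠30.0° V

Step 1 — Convert each phasor to rectangular form:
  V1 = 27.4·(cos(-49.1°) + j·sin(-49.1°)) = 17.94 - j20.71 V
  V2 = 50.9·(cos(-89.7°) + j·sin(-89.7°)) = 0.2665 - j50.9 V
  V3 = 24·(cos(30.0°) + j·sin(30.0°)) = 20.78 + j12 V
Step 2 — Sum components: V_total = 38.99 - j59.61 V.
Step 3 — Convert to polar: |V_total| = 71.23 V, ∠V_total = -56.8°.

V_total = 71.23∠-56.8° V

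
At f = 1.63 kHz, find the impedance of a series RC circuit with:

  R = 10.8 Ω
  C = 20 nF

Step 1 — Angular frequency: ω = 2π·f = 2π·1630 = 1.024e+04 rad/s.
Step 2 — Component impedances:
  R: Z = R = 10.8 Ω
  C: Z = 1/(jωC) = -j/(ω·C) = 0 - j4882 Ω
Step 3 — Series combination: Z_total = R + C = 10.8 - j4882 Ω = 4882∠-89.9° Ω.

Z = 10.8 - j4882 Ω = 4882∠-89.9° Ω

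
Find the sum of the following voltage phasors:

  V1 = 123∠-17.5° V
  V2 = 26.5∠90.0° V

Step 1 — Convert each phasor to rectangular form:
  V1 = 123·(cos(-17.5°) + j·sin(-17.5°)) = 117.3 - j36.99 V
  V2 = 26.5·(cos(90.0°) + j·sin(90.0°)) = 0 + j26.5 V
Step 2 — Sum components: V_total = 117.3 - j10.49 V.
Step 3 — Convert to polar: |V_total| = 117.8 V, ∠V_total = -5.1°.

V_total = 117.8∠-5.1° V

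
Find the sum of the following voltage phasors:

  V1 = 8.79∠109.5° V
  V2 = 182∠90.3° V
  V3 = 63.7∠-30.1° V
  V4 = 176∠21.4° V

Step 1 — Convert each phasor to rectangular form:
  V1 = 8.79·(cos(109.5°) + j·sin(109.5°)) = -2.934 + j8.286 V
  V2 = 182·(cos(90.3°) + j·sin(90.3°)) = -0.9529 + j182 V
  V3 = 63.7·(cos(-30.1°) + j·sin(-30.1°)) = 55.11 - j31.95 V
  V4 = 176·(cos(21.4°) + j·sin(21.4°)) = 163.9 + j64.22 V
Step 2 — Sum components: V_total = 215.1 + j222.6 V.
Step 3 — Convert to polar: |V_total| = 309.5 V, ∠V_total = 46.0°.

V_total = 309.5∠46.0° V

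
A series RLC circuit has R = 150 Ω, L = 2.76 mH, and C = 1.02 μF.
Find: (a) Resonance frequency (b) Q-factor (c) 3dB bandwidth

Step 1 — Resonance condition Im(Z)=0 gives ω₀ = 1/√(LC).
Step 2 — ω₀ = 1/√(0.00276·1.02e-06) = 1.885e+04 rad/s.
Step 3 — f₀ = ω₀/(2π) = 3000 Hz.
Step 4 — Series Q: Q = ω₀L/R = 1.885e+04·0.00276/150 = 0.3468.
Step 5 — 3dB bandwidth: Δω = ω₀/Q = 5.435e+04 rad/s; BW = Δω/(2π) = 8650 Hz.

(a) f₀ = 3000 Hz  (b) Q = 0.3468  (c) BW = 8650 Hz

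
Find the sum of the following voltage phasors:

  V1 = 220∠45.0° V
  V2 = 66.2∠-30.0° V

Step 1 — Convert each phasor to rectangular form:
  V1 = 220·(cos(45.0°) + j·sin(45.0°)) = 155.6 + j155.6 V
  V2 = 66.2·(cos(-30.0°) + j·sin(-30.0°)) = 57.33 - j33.1 V
Step 2 — Sum components: V_total = 212.9 + j122.5 V.
Step 3 — Convert to polar: |V_total| = 245.6 V, ∠V_total = 29.9°.

V_total = 245.6∠29.9° V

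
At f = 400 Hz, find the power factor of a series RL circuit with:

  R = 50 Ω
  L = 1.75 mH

Step 1 — Angular frequency: ω = 2π·f = 2π·400 = 2513 rad/s.
Step 2 — Component impedances:
  R: Z = R = 50 Ω
  L: Z = jωL = j·2513·0.00175 = 0 + j4.398 Ω
Step 3 — Series combination: Z_total = R + L = 50 + j4.398 Ω = 50.19∠5.0° Ω.
Step 4 — Power factor: PF = cos(φ) = Re(Z)/|Z| = 50/50.19 = 0.9962.
Step 5 — Type: Im(Z) = 4.398 ⇒ lagging (phase φ = 5.0°).

PF = 0.9962 (lagging, φ = 5.0°)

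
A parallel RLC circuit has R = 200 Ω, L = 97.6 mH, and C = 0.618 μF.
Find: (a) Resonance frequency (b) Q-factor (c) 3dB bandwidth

Step 1 — Resonance: ω₀ = 1/√(LC) = 1/√(0.0976·6.18e-07) = 4072 rad/s.
Step 2 — f₀ = ω₀/(2π) = 648 Hz.
Step 3 — Parallel Q: Q = R/(ω₀L) = 200/(4072·0.0976) = 0.5033.
Step 4 — Bandwidth: Δω = ω₀/Q = 8091 rad/s; BW = Δω/(2π) = 1288 Hz.

(a) f₀ = 648 Hz  (b) Q = 0.5033  (c) BW = 1288 Hz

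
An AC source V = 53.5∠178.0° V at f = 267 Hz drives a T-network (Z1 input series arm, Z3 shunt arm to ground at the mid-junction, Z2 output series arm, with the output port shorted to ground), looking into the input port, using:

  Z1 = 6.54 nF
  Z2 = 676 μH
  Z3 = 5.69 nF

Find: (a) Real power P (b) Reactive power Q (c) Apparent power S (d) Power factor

Step 1 — Angular frequency: ω = 2π·f = 2π·267 = 1678 rad/s.
Step 2 — Component impedances:
  Z1: Z = 1/(jωC) = -j/(ω·C) = 0 - j9.114e+04 Ω
  Z2: Z = jωL = j·1678·0.000676 = 0 + j1.134 Ω
  Z3: Z = 1/(jωC) = -j/(ω·C) = 0 - j1.048e+05 Ω
Step 3 — With the output port shorted to ground, the output series arm Z2 runs from the junction to ground; the shunt arm Z3 also runs from the junction to ground. They appear in parallel: Z3 || Z2 = 0 + j1.134 Ω.
Step 4 — Series with input arm Z1: Z_in = Z1 + (Z3 || Z2) = 0 - j9.114e+04 Ω = 9.114e+04∠-90.0° Ω.
Step 5 — Source phasor: V = 53.5∠178.0° V = -53.47 + j1.867 V.
Step 6 — Current: I = V / Z = -2.049e-05 - j0.0005866 A = 0.000587∠-92.0° A.
Step 7 — Complex power: S = V·I* = 0 - j0.0314 VA.
Step 8 — Real power: P = Re(S) = 0 W.
Step 9 — Reactive power: Q = Im(S) = -0.0314 VAR.
Step 10 — Apparent power: |S| = 0.0314 VA.
Step 11 — Power factor: PF = P/|S| = 0 (leading).

(a) P = 0 W  (b) Q = -0.0314 VAR  (c) S = 0.0314 VA  (d) PF = 0 (leading)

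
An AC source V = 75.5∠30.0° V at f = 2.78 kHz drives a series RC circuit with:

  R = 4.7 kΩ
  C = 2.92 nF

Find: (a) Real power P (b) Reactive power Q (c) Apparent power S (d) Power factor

Step 1 — Angular frequency: ω = 2π·f = 2π·2780 = 1.747e+04 rad/s.
Step 2 — Component impedances:
  R: Z = R = 4700 Ω
  C: Z = 1/(jωC) = -j/(ω·C) = 0 - j1.961e+04 Ω
Step 3 — Series combination: Z_total = R + C = 4700 - j1.961e+04 Ω = 2.016e+04∠-76.5° Ω.
Step 4 — Source phasor: V = 75.5∠30.0° V = 65.38 + j37.75 V.
Step 5 — Current: I = V / Z = -0.001065 + j0.00359 A = 0.003745∠106.5° A.
Step 6 — Complex power: S = V·I* = 0.06591 - j0.2749 VA.
Step 7 — Real power: P = Re(S) = 0.06591 W.
Step 8 — Reactive power: Q = Im(S) = -0.2749 VAR.
Step 9 — Apparent power: |S| = 0.2827 VA.
Step 10 — Power factor: PF = P/|S| = 0.2331 (leading).

(a) P = 0.06591 W  (b) Q = -0.2749 VAR  (c) S = 0.2827 VA  (d) PF = 0.2331 (leading)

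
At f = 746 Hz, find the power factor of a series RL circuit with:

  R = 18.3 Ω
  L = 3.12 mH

Step 1 — Angular frequency: ω = 2π·f = 2π·746 = 4687 rad/s.
Step 2 — Component impedances:
  R: Z = R = 18.3 Ω
  L: Z = jωL = j·4687·0.00312 = 0 + j14.62 Ω
Step 3 — Series combination: Z_total = R + L = 18.3 + j14.62 Ω = 23.43∠38.6° Ω.
Step 4 — Power factor: PF = cos(φ) = Re(Z)/|Z| = 18.3/23.426 = 0.7812.
Step 5 — Type: Im(Z) = 14.62 ⇒ lagging (phase φ = 38.6°).

PF = 0.7812 (lagging, φ = 38.6°)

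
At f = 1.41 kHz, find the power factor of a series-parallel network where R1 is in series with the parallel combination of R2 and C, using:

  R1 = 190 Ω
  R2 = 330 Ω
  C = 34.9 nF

Step 1 — Angular frequency: ω = 2π·f = 2π·1410 = 8859 rad/s.
Step 2 — Component impedances:
  R1: Z = R = 190 Ω
  R2: Z = R = 330 Ω
  C: Z = 1/(jωC) = -j/(ω·C) = 0 - j3234 Ω
Step 3 — Parallel branch: R2 || C = 1/(1/R2 + 1/C) = 326.6 - j33.32 Ω.
Step 4 — Series with R1: Z_total = R1 + (R2 || C) = 516.6 - j33.32 Ω = 517.7∠-3.7° Ω.
Step 5 — Power factor: PF = cos(φ) = Re(Z)/|Z| = 516.6/517.7 = 0.9979.
Step 6 — Type: Im(Z) = -33.32 ⇒ leading (phase φ = -3.7°).

PF = 0.9979 (leading, φ = -3.7°)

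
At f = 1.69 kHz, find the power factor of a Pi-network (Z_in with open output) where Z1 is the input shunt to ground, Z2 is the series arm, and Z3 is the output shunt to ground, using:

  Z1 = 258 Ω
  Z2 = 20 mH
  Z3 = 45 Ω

Step 1 — Angular frequency: ω = 2π·f = 2π·1690 = 1.062e+04 rad/s.
Step 2 — Component impedances:
  Z1: Z = R = 258 Ω
  Z2: Z = jωL = j·1.062e+04·0.02 = 0 + j212.4 Ω
  Z3: Z = R = 45 Ω
Step 3 — With open output, the series arm Z2 and the output shunt Z3 appear in series to ground: Z2 + Z3 = 45 + j212.4 Ω.
Step 4 — Parallel with input shunt Z1: Z_in = Z1 || (Z2 + Z3) = 110.7 + j103.3 Ω = 151.4∠43.0° Ω.
Step 5 — Power factor: PF = cos(φ) = Re(Z)/|Z| = 110.7/151.4 = 0.7312.
Step 6 — Type: Im(Z) = 103.3 ⇒ lagging (phase φ = 43.0°).

PF = 0.7312 (lagging, φ = 43.0°)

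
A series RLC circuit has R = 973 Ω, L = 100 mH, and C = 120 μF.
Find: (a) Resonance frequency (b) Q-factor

Step 1 — Resonance condition Im(Z)=0 gives ω₀ = 1/√(LC).
Step 2 — ω₀ = 1/√(0.1·0.00012) = 288.7 rad/s.
Step 3 — f₀ = ω₀/(2π) = 45.94 Hz.
Step 4 — Series Q: Q = ω₀L/R = 288.7·0.1/973 = 0.02967.

(a) f₀ = 45.94 Hz  (b) Q = 0.02967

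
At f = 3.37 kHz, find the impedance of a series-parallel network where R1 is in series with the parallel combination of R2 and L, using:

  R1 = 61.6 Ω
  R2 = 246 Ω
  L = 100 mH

Step 1 — Angular frequency: ω = 2π·f = 2π·3370 = 2.117e+04 rad/s.
Step 2 — Component impedances:
  R1: Z = R = 61.6 Ω
  R2: Z = R = 246 Ω
  L: Z = jωL = j·2.117e+04·0.1 = 0 + j2117 Ω
Step 3 — Parallel branch: R2 || L = 1/(1/R2 + 1/L) = 242.7 + j28.2 Ω.
Step 4 — Series with R1: Z_total = R1 + (R2 || L) = 304.3 + j28.2 Ω = 305.6∠5.3° Ω.

Z = 304.3 + j28.2 Ω = 305.6∠5.3° Ω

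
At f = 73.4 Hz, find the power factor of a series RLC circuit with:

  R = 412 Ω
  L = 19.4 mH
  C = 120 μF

Step 1 — Angular frequency: ω = 2π·f = 2π·73.4 = 461.2 rad/s.
Step 2 — Component impedances:
  R: Z = R = 412 Ω
  L: Z = jωL = j·461.2·0.0194 = 0 + j8.947 Ω
  C: Z = 1/(jωC) = -j/(ω·C) = 0 - j18.07 Ω
Step 3 — Series combination: Z_total = R + L + C = 412 - j9.122 Ω = 412.1∠-1.3° Ω.
Step 4 — Power factor: PF = cos(φ) = Re(Z)/|Z| = 412/412.1 = 0.9998.
Step 5 — Type: Im(Z) = -9.122 ⇒ leading (phase φ = -1.3°).

PF = 0.9998 (leading, φ = -1.3°)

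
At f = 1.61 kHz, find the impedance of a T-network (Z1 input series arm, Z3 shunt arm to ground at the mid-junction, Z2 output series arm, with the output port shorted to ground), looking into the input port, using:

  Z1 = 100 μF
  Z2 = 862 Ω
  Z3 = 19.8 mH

Step 1 — Angular frequency: ω = 2π·f = 2π·1610 = 1.012e+04 rad/s.
Step 2 — Component impedances:
  Z1: Z = 1/(jωC) = -j/(ω·C) = 0 - j0.9885 Ω
  Z2: Z = R = 862 Ω
  Z3: Z = jωL = j·1.012e+04·0.0198 = 0 + j200.3 Ω
Step 3 — With the output port shorted to ground, the output series arm Z2 runs from the junction to ground; the shunt arm Z3 also runs from the junction to ground. They appear in parallel: Z3 || Z2 = 44.16 + j190 Ω.
Step 4 — Series with input arm Z1: Z_in = Z1 + (Z3 || Z2) = 44.16 + j189 Ω = 194.1∠76.9° Ω.

Z = 44.16 + j189 Ω = 194.1∠76.9° Ω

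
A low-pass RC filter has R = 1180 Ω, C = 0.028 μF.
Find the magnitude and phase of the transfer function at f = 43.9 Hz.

Step 1 — Angular frequency: ω = 2π·43.9 = 275.8 rad/s.
Step 2 — Transfer function: H(jω) = 1/(1 + jωRC).
Step 3 — Denominator: 1 + jωRC = 1 + j·275.8·1180·2.8e-08 = 1 + j0.009113.
Step 4 — H = 0.9999 - j0.009113.
Step 5 — Magnitude: |H| = 1 (-0.0 dB); phase: φ = -0.5°.

|H| = 1 (-0.0 dB), φ = -0.5°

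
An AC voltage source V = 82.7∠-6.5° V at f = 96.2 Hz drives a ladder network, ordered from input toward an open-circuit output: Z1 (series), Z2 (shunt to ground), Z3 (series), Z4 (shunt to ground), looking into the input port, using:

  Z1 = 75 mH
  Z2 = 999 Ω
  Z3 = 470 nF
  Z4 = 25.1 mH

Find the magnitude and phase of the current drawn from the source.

Step 1 — Angular frequency: ω = 2π·f = 2π·96.2 = 604.4 rad/s.
Step 2 — Component impedances:
  Z1: Z = jωL = j·604.4·0.075 = 0 + j45.33 Ω
  Z2: Z = R = 999 Ω
  Z3: Z = 1/(jωC) = -j/(ω·C) = 0 - j3520 Ω
  Z4: Z = jωL = j·604.4·0.0251 = 0 + j15.17 Ω
Step 3 — Ladder network (open output): work backward from the far end, alternating series and parallel combinations. Z_in = 923.9 - j218 Ω = 949.3∠-13.3° Ω.
Step 4 — Source phasor: V = 82.7∠-6.5° V = 82.17 - j9.362 V.
Step 5 — Ohm's law: I = V / Z_total = (82.17 - j9.362) / (923.9 - j218) = 0.08651 + j0.01028 A.
Step 6 — Convert to polar: |I| = 0.08712 A, ∠I = 6.8°.

I = 0.08712∠6.8° A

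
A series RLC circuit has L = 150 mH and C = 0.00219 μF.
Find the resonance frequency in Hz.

Step 1 — Resonance condition Im(Z)=0 gives ω₀ = 1/√(LC).
Step 2 — ω₀ = 1/√(0.15·2.19e-09) = 5.517e+04 rad/s.
Step 3 — f₀ = ω₀/(2π) = 8781 Hz.

f₀ = 8781 Hz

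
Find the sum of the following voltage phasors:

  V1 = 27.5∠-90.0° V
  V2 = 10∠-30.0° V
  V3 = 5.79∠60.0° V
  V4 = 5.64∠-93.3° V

Step 1 — Convert each phasor to rectangular form:
  V1 = 27.5·(cos(-90.0°) + j·sin(-90.0°)) = 0 - j27.5 V
  V2 = 10·(cos(-30.0°) + j·sin(-30.0°)) = 8.66 - j5 V
  V3 = 5.79·(cos(60.0°) + j·sin(60.0°)) = 2.895 + j5.014 V
  V4 = 5.64·(cos(-93.3°) + j·sin(-93.3°)) = -0.3247 - j5.631 V
Step 2 — Sum components: V_total = 11.23 - j33.12 V.
Step 3 — Convert to polar: |V_total| = 34.97 V, ∠V_total = -71.3°.

V_total = 34.97∠-71.3° V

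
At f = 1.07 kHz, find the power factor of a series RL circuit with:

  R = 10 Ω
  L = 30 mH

Step 1 — Angular frequency: ω = 2π·f = 2π·1070 = 6723 rad/s.
Step 2 — Component impedances:
  R: Z = R = 10 Ω
  L: Z = jωL = j·6723·0.03 = 0 + j201.7 Ω
Step 3 — Series combination: Z_total = R + L = 10 + j201.7 Ω = 201.9∠87.2° Ω.
Step 4 — Power factor: PF = cos(φ) = Re(Z)/|Z| = 10/201.94 = 0.04952.
Step 5 — Type: Im(Z) = 201.7 ⇒ lagging (phase φ = 87.2°).

PF = 0.04952 (lagging, φ = 87.2°)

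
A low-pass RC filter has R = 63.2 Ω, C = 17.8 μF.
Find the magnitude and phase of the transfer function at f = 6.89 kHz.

Step 1 — Angular frequency: ω = 2π·6890 = 4.329e+04 rad/s.
Step 2 — Transfer function: H(jω) = 1/(1 + jωRC).
Step 3 — Denominator: 1 + jωRC = 1 + j·4.329e+04·63.2·1.78e-05 = 1 + j48.7.
Step 4 — H = 0.0004214 - j0.02052.
Step 5 — Magnitude: |H| = 0.02053 (-33.8 dB); phase: φ = -88.8°.

|H| = 0.02053 (-33.8 dB), φ = -88.8°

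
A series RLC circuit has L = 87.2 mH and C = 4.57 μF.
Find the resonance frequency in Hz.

Step 1 — Resonance condition Im(Z)=0 gives ω₀ = 1/√(LC).
Step 2 — ω₀ = 1/√(0.0872·4.57e-06) = 1584 rad/s.
Step 3 — f₀ = ω₀/(2π) = 252.1 Hz.

f₀ = 252.1 Hz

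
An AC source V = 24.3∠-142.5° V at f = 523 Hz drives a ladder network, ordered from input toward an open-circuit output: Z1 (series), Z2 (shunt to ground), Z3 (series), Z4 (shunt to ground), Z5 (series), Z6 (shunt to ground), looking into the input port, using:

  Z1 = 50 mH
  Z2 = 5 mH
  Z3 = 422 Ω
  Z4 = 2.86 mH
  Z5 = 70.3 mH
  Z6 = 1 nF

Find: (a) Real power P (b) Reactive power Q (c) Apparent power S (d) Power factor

Step 1 — Angular frequency: ω = 2π·f = 2π·523 = 3286 rad/s.
Step 2 — Component impedances:
  Z1: Z = jωL = j·3286·0.05 = 0 + j164.3 Ω
  Z2: Z = jωL = j·3286·0.005 = 0 + j16.43 Ω
  Z3: Z = R = 422 Ω
  Z4: Z = jωL = j·3286·0.00286 = 0 + j9.398 Ω
  Z5: Z = jωL = j·3286·0.0703 = 0 + j231 Ω
  Z6: Z = 1/(jωC) = -j/(ω·C) = 0 - j3.043e+05 Ω
Step 3 — Ladder network (open output): work backward from the far end, alternating series and parallel combinations. Z_in = 0.6373 + j180.7 Ω = 180.7∠89.8° Ω.
Step 4 — Source phasor: V = 24.3∠-142.5° V = -19.28 - j14.79 V.
Step 5 — Current: I = V / Z = -0.08224 + j0.1064 A = 0.1345∠127.7° A.
Step 6 — Complex power: S = V·I* = 0.01153 + j3.268 VA.
Step 7 — Real power: P = Re(S) = 0.01153 W.
Step 8 — Reactive power: Q = Im(S) = 3.268 VAR.
Step 9 — Apparent power: |S| = 3.268 VA.
Step 10 — Power factor: PF = P/|S| = 0.003527 (lagging).

(a) P = 0.01153 W  (b) Q = 3.268 VAR  (c) S = 3.268 VA  (d) PF = 0.003527 (lagging)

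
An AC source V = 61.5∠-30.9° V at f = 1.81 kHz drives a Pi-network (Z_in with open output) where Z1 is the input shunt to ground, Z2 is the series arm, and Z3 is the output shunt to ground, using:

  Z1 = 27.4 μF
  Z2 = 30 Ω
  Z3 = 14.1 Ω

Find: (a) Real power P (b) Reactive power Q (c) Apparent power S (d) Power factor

Step 1 — Angular frequency: ω = 2π·f = 2π·1810 = 1.137e+04 rad/s.
Step 2 — Component impedances:
  Z1: Z = 1/(jωC) = -j/(ω·C) = 0 - j3.209 Ω
  Z2: Z = R = 30 Ω
  Z3: Z = R = 14.1 Ω
Step 3 — With open output, the series arm Z2 and the output shunt Z3 appear in series to ground: Z2 + Z3 = 44.1 Ω.
Step 4 — Parallel with input shunt Z1: Z_in = Z1 || (Z2 + Z3) = 0.2323 - j3.192 Ω = 3.201∠-85.8° Ω.
Step 5 — Source phasor: V = 61.5∠-30.9° V = 52.77 - j31.58 V.
Step 6 — Current: I = V / Z = 11.04 + j15.73 A = 19.21∠54.9° A.
Step 7 — Complex power: S = V·I* = 85.77 - j1179 VA.
Step 8 — Real power: P = Re(S) = 85.77 W.
Step 9 — Reactive power: Q = Im(S) = -1179 VAR.
Step 10 — Apparent power: |S| = 1182 VA.
Step 11 — Power factor: PF = P/|S| = 0.07258 (leading).

(a) P = 85.77 W  (b) Q = -1179 VAR  (c) S = 1182 VA  (d) PF = 0.07258 (leading)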